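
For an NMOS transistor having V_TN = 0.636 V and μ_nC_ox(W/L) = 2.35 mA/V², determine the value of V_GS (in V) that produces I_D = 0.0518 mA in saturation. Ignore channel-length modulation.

V_GS = 0.846 V

In saturation I_D = ½ k_n (V_GS − V_TN)², so V_GS − V_TN = √(2 I_D / k_n) = √(2 × 0.0518 / 2.35) = 0.21 V.
V_GS = 0.636 + 0.21 = 0.846 V.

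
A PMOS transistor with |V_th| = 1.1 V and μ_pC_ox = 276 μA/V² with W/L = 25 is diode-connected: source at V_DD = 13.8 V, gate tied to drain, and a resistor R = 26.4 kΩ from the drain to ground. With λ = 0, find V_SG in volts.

With gate tied to drain, V_SG = V_SD ≥ V_SG − |V_th|, so the device is in saturation.
k_p = μ_pC_ox · (W/L) = 6.9 mA/V².
KCL at the drain: ½ k_p (V_SG − |V_th|)² = (V_DD − V_SG)/R.
Let x = V_SG − 1.1. Then 91.1 x² + x − 12.7 = 0, giving x = 0.368 V (positive root), so V_SG = 1.47 V.
I_D = (V_DD − V_SG)/R = (13.8 − 1.47) / 26.4 = 0.467 mA.

V_SG = 1.47 V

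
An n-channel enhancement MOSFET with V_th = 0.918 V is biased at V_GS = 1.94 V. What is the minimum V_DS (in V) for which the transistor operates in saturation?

V_DS,sat = 1.02 V

The boundary between triode and saturation is V_DS = V_GS − V_th = V_ov.
V_ov = 1.94 − 0.918 = 1.02 V.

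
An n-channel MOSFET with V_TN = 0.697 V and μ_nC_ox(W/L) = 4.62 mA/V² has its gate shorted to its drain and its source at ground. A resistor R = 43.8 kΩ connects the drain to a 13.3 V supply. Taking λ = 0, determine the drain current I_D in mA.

I_D = 0.280 mA

With gate tied to drain, V_GS = V_DS ≥ V_GS − V_TN, so the device is in saturation.
KCL at the drain: ½ k_n (V_GS − V_TN)² = (V_DD − V_GS)/R.
Let x = V_GS − 0.697. Then 101 x² + x − 12.6 = 0, giving x = 0.348 V (positive root), so V_GS = 1.05 V.
I_D = (V_DD − V_GS)/R = (13.3 − 1.05) / 43.8 = 0.28 mA.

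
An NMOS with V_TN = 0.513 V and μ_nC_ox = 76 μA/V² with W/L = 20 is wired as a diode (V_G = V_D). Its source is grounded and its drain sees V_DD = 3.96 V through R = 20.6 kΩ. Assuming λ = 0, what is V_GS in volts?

V_GS = 0.951 V

With gate tied to drain, V_GS = V_DS ≥ V_GS − V_TN, so the device is in saturation.
k_n = μ_nC_ox · (W/L) = 1.52 mA/V².
KCL at the drain: ½ k_n (V_GS − V_TN)² = (V_DD − V_GS)/R.
Let x = V_GS − 0.513. Then 15.7 x² + x − 3.447 = 0, giving x = 0.438 V (positive root), so V_GS = 0.951 V.
I_D = (V_DD − V_GS)/R = (3.96 − 0.951) / 20.6 = 0.146 mA.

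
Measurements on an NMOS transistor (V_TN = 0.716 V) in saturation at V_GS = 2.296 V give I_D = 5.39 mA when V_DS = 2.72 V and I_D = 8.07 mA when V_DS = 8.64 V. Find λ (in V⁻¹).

With V_GS fixed, I_D ∝ (1 + λ V_DS) in saturation, so I_D2/I_D1 = (1 + λ V_DS2)/(1 + λ V_DS1).
8.07/5.39 = 1.497 = (1 + 8.64 λ)/(1 + 2.72 λ).
Solving: λ (I_D1 V_DS2 − I_D2 V_DS1) = I_D2 − I_D1, so λ = (8.07 − 5.39) / (5.39 × 8.64 − 8.07 × 2.72) = 2.68 / 24.6 = 0.109 V⁻¹.

λ = 0.109 V⁻¹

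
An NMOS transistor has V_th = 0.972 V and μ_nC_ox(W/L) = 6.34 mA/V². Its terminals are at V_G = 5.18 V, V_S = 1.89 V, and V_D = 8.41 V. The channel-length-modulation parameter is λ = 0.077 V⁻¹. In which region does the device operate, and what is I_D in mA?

Saturation; I_D = 25.6 mA

V_GS = V_G − V_S = 5.18 − 1.89 = 3.29 V; V_DS = V_D − V_S = 8.41 − 1.89 = 6.52 V.
V_ov = V_GS − V_th = 3.29 − 0.972 = 2.32 V.
Since V_DS = 6.52 V ≥ V_ov = 2.32 V, the device is in saturation.
I_D = ½ k_n V_ov² (1 + λ V_DS) = 0.5 × 6.34 × 2.32² × (1 + 0.077 × 6.52) = 25.6 mA.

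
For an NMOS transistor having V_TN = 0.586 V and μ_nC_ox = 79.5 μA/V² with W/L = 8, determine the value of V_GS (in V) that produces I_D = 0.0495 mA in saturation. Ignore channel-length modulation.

k_n = μ_nC_ox · (W/L) = 0.636 mA/V².
In saturation I_D = ½ k_n (V_GS − V_TN)², so V_GS − V_TN = √(2 I_D / k_n) = √(2 × 0.0495 / 0.636) = 0.395 V.
V_GS = 0.586 + 0.395 = 0.981 V.

V_GS = 0.981 V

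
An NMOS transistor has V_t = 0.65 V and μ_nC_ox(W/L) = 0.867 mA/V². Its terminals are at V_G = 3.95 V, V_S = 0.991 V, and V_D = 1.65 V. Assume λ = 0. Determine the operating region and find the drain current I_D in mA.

Triode; I_D = 1.13 mA

V_GS = V_G − V_S = 3.95 − 0.991 = 2.96 V; V_DS = V_D − V_S = 1.65 − 0.991 = 0.659 V.
V_ov = V_GS − V_t = 2.96 − 0.65 = 2.31 V.
Since V_DS = 0.659 V < V_ov = 2.31 V, the device is in the triode region.
I_D = k_n [V_ov · V_DS − ½ V_DS²] = 0.867 × [2.31 × 0.659 − 0.5 × 0.659²] = 1.13 mA.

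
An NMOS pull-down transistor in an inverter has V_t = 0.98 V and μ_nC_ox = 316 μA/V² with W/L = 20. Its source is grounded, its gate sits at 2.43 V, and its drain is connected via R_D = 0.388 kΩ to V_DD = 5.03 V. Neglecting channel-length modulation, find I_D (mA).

I_D = 6.64 mA

V_GS = V_G = 2.43 V, so V_ov = 2.43 − 0.98 = 1.45 V.
k_n = μ_nC_ox · (W/L) = 6.32 mA/V².
Assume saturation: I_D = ½ k_n V_ov² = 0.5 × 6.32 × 1.45² = 6.64 mA, giving V_DS = V_DD − I_D R_D = 5.03 − 6.64 × 0.388 = 2.45 V.
V_DS = 2.45 V ≥ V_ov = 1.45 V, confirming saturation.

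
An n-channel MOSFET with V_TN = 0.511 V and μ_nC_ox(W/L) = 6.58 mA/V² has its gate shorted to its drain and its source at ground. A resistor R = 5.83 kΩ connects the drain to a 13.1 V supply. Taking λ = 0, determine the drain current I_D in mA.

With gate tied to drain, V_GS = V_DS ≥ V_GS − V_TN, so the device is in saturation.
KCL at the drain: ½ k_n (V_GS − V_TN)² = (V_DD − V_GS)/R.
Let x = V_GS − 0.511. Then 19.2 x² + x − 12.59 = 0, giving x = 0.784 V (positive root), so V_GS = 1.3 V.
I_D = (V_DD − V_GS)/R = (13.1 − 1.3) / 5.83 = 2.02 mA.

I_D = 2.02 mA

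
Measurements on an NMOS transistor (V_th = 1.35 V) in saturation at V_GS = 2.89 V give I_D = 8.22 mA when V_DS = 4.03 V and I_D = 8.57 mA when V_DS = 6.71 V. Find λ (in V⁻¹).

With V_GS fixed, I_D ∝ (1 + λ V_DS) in saturation, so I_D2/I_D1 = (1 + λ V_DS2)/(1 + λ V_DS1).
8.57/8.22 = 1.043 = (1 + 6.71 λ)/(1 + 4.03 λ).
Solving: λ (I_D1 V_DS2 − I_D2 V_DS1) = I_D2 − I_D1, so λ = (8.57 − 8.22) / (8.22 × 6.71 − 8.57 × 4.03) = 0.35 / 20.6 = 0.017 V⁻¹.

λ = 0.0170 V⁻¹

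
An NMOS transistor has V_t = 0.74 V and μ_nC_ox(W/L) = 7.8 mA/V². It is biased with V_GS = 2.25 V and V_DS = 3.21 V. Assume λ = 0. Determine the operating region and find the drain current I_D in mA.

Saturation; I_D = 8.89 mA

V_ov = V_GS − V_t = 2.25 − 0.74 = 1.51 V.
Since V_DS = 3.21 V ≥ V_ov = 1.51 V, the device is in saturation.
I_D = ½ k_n V_ov² = 0.5 × 7.8 × 1.51² = 8.89 mA.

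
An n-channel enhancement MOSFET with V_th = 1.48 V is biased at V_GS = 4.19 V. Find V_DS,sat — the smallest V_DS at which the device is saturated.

V_DS,sat = 2.71 V

The boundary between triode and saturation is V_DS = V_GS − V_th = V_ov.
V_ov = 4.19 − 1.48 = 2.71 V.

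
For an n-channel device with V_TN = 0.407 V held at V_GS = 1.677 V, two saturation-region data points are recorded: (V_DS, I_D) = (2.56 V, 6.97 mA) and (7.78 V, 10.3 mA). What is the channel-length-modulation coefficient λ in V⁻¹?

λ = 0.120 V⁻¹

With V_GS fixed, I_D ∝ (1 + λ V_DS) in saturation, so I_D2/I_D1 = (1 + λ V_DS2)/(1 + λ V_DS1).
10.3/6.97 = 1.478 = (1 + 7.78 λ)/(1 + 2.56 λ).
Solving: λ (I_D1 V_DS2 − I_D2 V_DS1) = I_D2 − I_D1, so λ = (10.3 − 6.97) / (6.97 × 7.78 − 10.3 × 2.56) = 3.33 / 27.9 = 0.12 V⁻¹.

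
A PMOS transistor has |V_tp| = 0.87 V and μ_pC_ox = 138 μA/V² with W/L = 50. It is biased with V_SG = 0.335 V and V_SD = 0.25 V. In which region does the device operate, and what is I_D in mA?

V_SG = 0.335 V < |V_tp| = 0.87 V, so the transistor is in cutoff.

Cutoff; I_D = 0 mA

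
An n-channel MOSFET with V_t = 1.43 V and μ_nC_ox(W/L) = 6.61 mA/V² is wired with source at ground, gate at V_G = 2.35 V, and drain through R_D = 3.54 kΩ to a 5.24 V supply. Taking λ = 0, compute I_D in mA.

I_D = 1.40 mA

V_GS = V_G = 2.35 V, so V_ov = 2.35 − 1.43 = 0.92 V.
Assume saturation: I_D = ½ k_n V_ov² = 0.5 × 6.61 × 0.92² = 2.8 mA, giving V_DS = V_DD − I_D R_D = 5.24 − 2.8 × 3.54 = -4.66 V.
But -4.66 V < V_ov = 0.92 V, so the device is actually in triode.
In triode I_D = k_n[V_ov V_DS − ½ V_DS²] and I_D = (V_DD − V_DS)/R_D. Equating: 11.7 V_DS² − 22.53 V_DS + 5.24 = 0, giving V_DS = 0.271 V (the root below V_ov).
I_D = (5.24 − 0.271) / 3.54 = 1.4 mA.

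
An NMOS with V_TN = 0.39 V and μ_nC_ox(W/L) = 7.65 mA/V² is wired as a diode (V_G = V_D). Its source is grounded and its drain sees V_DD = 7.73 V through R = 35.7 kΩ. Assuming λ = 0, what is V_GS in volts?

V_GS = 0.618 V

With gate tied to drain, V_GS = V_DS ≥ V_GS − V_TN, so the device is in saturation.
KCL at the drain: ½ k_n (V_GS − V_TN)² = (V_DD − V_GS)/R.
Let x = V_GS − 0.39. Then 137 x² + x − 7.34 = 0, giving x = 0.228 V (positive root), so V_GS = 0.618 V.
I_D = (V_DD − V_GS)/R = (7.73 − 0.618) / 35.7 = 0.199 mA.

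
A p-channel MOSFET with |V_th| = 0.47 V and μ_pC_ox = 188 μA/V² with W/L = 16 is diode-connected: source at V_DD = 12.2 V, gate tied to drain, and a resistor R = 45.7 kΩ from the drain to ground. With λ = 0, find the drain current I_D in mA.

With gate tied to drain, V_SG = V_SD ≥ V_SG − |V_th|, so the device is in saturation.
k_p = μ_pC_ox · (W/L) = 3.008 mA/V².
KCL at the drain: ½ k_p (V_SG − |V_th|)² = (V_DD − V_SG)/R.
Let x = V_SG − 0.47. Then 68.7 x² + x − 11.73 = 0, giving x = 0.406 V (positive root), so V_SG = 0.876 V.
I_D = (V_DD − V_SG)/R = (12.2 − 0.876) / 45.7 = 0.248 mA.

I_D = 0.248 mA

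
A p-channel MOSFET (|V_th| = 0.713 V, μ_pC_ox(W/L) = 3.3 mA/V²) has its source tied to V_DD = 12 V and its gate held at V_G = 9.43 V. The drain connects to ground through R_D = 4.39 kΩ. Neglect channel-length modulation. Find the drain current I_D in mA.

I_D = 2.62 mA

V_SG = V_DD − V_G = 12 − 9.43 = 2.57 V, so V_ov = 2.57 − 0.713 = 1.86 V.
Assume saturation: I_D = ½ k_p V_ov² = 0.5 × 3.3 × 1.86² = 5.69 mA, giving V_SD = V_DD − I_D R_D = 12 − 5.69 × 4.39 = -13 V.
But -13 V < V_ov = 1.86 V, so the device is actually in triode.
In triode I_D = k_p[V_ov V_SD − ½ V_SD²] and I_D = (V_DD − V_SD)/R_D. Equating: 7.24 V_SD² − 27.9 V_SD + 12 = 0, giving V_SD = 0.493 V (the root below V_ov).
I_D = (12 − 0.493) / 4.39 = 2.62 mA.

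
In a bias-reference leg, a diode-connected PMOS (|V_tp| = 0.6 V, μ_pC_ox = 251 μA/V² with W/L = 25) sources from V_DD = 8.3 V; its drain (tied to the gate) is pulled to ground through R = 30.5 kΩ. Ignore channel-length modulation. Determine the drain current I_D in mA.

I_D = 0.243 mA

With gate tied to drain, V_SG = V_SD ≥ V_SG − |V_tp|, so the device is in saturation.
k_p = μ_pC_ox · (W/L) = 6.275 mA/V².
KCL at the drain: ½ k_p (V_SG − |V_tp|)² = (V_DD − V_SG)/R.
Let x = V_SG − 0.6. Then 95.7 x² + x − 7.7 = 0, giving x = 0.278 V (positive root), so V_SG = 0.878 V.
I_D = (V_DD − V_SG)/R = (8.3 − 0.878) / 30.5 = 0.243 mA.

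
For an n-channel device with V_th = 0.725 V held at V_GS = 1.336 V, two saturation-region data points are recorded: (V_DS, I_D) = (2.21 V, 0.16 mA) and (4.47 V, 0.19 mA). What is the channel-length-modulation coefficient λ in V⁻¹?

λ = 0.102 V⁻¹

With V_GS fixed, I_D ∝ (1 + λ V_DS) in saturation, so I_D2/I_D1 = (1 + λ V_DS2)/(1 + λ V_DS1).
0.19/0.16 = 1.188 = (1 + 4.47 λ)/(1 + 2.21 λ).
Solving: λ (I_D1 V_DS2 − I_D2 V_DS1) = I_D2 − I_D1, so λ = (0.19 − 0.16) / (0.16 × 4.47 − 0.19 × 2.21) = 0.03 / 0.295 = 0.102 V⁻¹.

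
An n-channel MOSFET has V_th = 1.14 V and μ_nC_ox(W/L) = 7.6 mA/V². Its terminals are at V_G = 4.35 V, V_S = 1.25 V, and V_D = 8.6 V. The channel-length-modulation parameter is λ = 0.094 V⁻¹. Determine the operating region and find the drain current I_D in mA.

V_GS = V_G − V_S = 4.35 − 1.25 = 3.1 V; V_DS = V_D − V_S = 8.6 − 1.25 = 7.35 V.
V_ov = V_GS − V_th = 3.1 − 1.14 = 1.96 V.
Since V_DS = 7.35 V ≥ V_ov = 1.96 V, the device is in saturation.
I_D = ½ k_n V_ov² (1 + λ V_DS) = 0.5 × 7.6 × 1.96² × (1 + 0.094 × 7.35) = 24.7 mA.

Saturation; I_D = 24.7 mA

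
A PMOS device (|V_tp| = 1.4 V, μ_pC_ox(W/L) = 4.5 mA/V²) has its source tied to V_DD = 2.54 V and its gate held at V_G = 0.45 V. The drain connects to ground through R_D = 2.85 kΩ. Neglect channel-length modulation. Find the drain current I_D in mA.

V_SG = V_DD − V_G = 2.54 − 0.45 = 2.09 V, so V_ov = 2.09 − 1.4 = 0.69 V.
Assume saturation: I_D = ½ k_p V_ov² = 0.5 × 4.5 × 0.69² = 1.07 mA, giving V_SD = V_DD − I_D R_D = 2.54 − 1.07 × 2.85 = -0.513 V.
But -0.513 V < V_ov = 0.69 V, so the device is actually in triode.
In triode I_D = k_p[V_ov V_SD − ½ V_SD²] and I_D = (V_DD − V_SD)/R_D. Equating: 6.41 V_SD² − 9.849 V_SD + 2.54 = 0, giving V_SD = 0.328 V (the root below V_ov).
I_D = (2.54 − 0.328) / 2.85 = 0.776 mA.

I_D = 0.776 mA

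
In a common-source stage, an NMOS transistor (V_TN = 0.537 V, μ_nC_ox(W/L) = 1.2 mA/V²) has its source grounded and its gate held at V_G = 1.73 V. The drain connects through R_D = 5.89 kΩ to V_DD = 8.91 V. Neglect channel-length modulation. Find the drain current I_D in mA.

V_GS = V_G = 1.73 V, so V_ov = 1.73 − 0.537 = 1.19 V.
Assume saturation: I_D = ½ k_n V_ov² = 0.5 × 1.2 × 1.19² = 0.854 mA, giving V_DS = V_DD − I_D R_D = 8.91 − 0.854 × 5.89 = 3.88 V.
V_DS = 3.88 V ≥ V_ov = 1.19 V, confirming saturation.

I_D = 0.854 mA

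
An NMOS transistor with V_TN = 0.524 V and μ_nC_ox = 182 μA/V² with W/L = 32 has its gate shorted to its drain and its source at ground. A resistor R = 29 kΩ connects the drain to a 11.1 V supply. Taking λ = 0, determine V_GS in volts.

With gate tied to drain, V_GS = V_DS ≥ V_GS − V_TN, so the device is in saturation.
k_n = μ_nC_ox · (W/L) = 5.824 mA/V².
KCL at the drain: ½ k_n (V_GS − V_TN)² = (V_DD − V_GS)/R.
Let x = V_GS − 0.524. Then 84.4 x² + x − 10.58 = 0, giving x = 0.348 V (positive root), so V_GS = 0.872 V.
I_D = (V_DD − V_GS)/R = (11.1 − 0.872) / 29 = 0.353 mA.

V_GS = 0.872 V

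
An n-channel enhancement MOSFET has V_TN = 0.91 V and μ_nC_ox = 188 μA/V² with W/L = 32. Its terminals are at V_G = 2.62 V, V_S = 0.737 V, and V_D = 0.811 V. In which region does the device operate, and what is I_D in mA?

Triode; I_D = 0.417 mA

V_GS = V_G − V_S = 2.62 − 0.737 = 1.88 V; V_DS = V_D − V_S = 0.811 − 0.737 = 0.074 V.
k_n = μ_nC_ox · (W/L) = 6.016 mA/V².
V_ov = V_GS − V_TN = 1.88 − 0.91 = 0.973 V.
Since V_DS = 0.074 V < V_ov = 0.973 V, the device is in the triode region.
I_D = k_n [V_ov · V_DS − ½ V_DS²] = 6.016 × [0.973 × 0.074 − 0.5 × 0.074²] = 0.417 mA.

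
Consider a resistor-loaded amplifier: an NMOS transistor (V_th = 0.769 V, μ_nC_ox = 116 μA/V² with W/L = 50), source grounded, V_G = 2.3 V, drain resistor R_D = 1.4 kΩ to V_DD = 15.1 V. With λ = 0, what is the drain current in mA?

V_GS = V_G = 2.3 V, so V_ov = 2.3 − 0.769 = 1.53 V.
k_n = μ_nC_ox · (W/L) = 5.8 mA/V².
Assume saturation: I_D = ½ k_n V_ov² = 0.5 × 5.8 × 1.53² = 6.8 mA, giving V_DS = V_DD − I_D R_D = 15.1 − 6.8 × 1.4 = 5.58 V.
V_DS = 5.58 V ≥ V_ov = 1.53 V, confirming saturation.

I_D = 6.80 mA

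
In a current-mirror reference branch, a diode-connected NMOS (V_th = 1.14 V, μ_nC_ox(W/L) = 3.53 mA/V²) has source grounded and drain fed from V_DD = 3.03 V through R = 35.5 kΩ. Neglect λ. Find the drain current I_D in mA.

I_D = 0.0486 mA

With gate tied to drain, V_GS = V_DS ≥ V_GS − V_th, so the device is in saturation.
KCL at the drain: ½ k_n (V_GS − V_th)² = (V_DD − V_GS)/R.
Let x = V_GS − 1.14. Then 62.7 x² + x − 1.89 = 0, giving x = 0.166 V (positive root), so V_GS = 1.31 V.
I_D = (V_DD − V_GS)/R = (3.03 − 1.31) / 35.5 = 0.0486 mA.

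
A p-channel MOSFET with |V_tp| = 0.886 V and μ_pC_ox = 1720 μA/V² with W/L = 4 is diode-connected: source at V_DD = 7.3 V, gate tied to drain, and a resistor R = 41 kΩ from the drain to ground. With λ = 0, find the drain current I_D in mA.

With gate tied to drain, V_SG = V_SD ≥ V_SG − |V_tp|, so the device is in saturation.
k_p = μ_pC_ox · (W/L) = 6.88 mA/V².
KCL at the drain: ½ k_p (V_SG − |V_tp|)² = (V_DD − V_SG)/R.
Let x = V_SG − 0.886. Then 141 x² + x − 6.414 = 0, giving x = 0.21 V (positive root), so V_SG = 1.1 V.
I_D = (V_DD − V_SG)/R = (7.3 − 1.1) / 41 = 0.151 mA.

I_D = 0.151 mA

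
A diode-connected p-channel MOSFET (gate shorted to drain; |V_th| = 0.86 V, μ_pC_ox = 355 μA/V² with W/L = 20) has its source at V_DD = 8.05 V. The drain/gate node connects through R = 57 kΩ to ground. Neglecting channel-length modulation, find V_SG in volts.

With gate tied to drain, V_SG = V_SD ≥ V_SG − |V_th|, so the device is in saturation.
k_p = μ_pC_ox · (W/L) = 7.1 mA/V².
KCL at the drain: ½ k_p (V_SG − |V_th|)² = (V_DD − V_SG)/R.
Let x = V_SG − 0.86. Then 202 x² + x − 7.19 = 0, giving x = 0.186 V (positive root), so V_SG = 1.05 V.
I_D = (V_DD − V_SG)/R = (8.05 − 1.05) / 57 = 0.123 mA.

V_SG = 1.05 V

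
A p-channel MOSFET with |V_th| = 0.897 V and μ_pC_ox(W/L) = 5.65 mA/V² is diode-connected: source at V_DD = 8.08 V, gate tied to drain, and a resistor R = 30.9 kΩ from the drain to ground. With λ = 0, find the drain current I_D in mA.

With gate tied to drain, V_SG = V_SD ≥ V_SG − |V_th|, so the device is in saturation.
KCL at the drain: ½ k_p (V_SG − |V_th|)² = (V_DD − V_SG)/R.
Let x = V_SG − 0.897. Then 87.3 x² + x − 7.183 = 0, giving x = 0.281 V (positive root), so V_SG = 1.18 V.
I_D = (V_DD − V_SG)/R = (8.08 − 1.18) / 30.9 = 0.223 mA.

I_D = 0.223 mA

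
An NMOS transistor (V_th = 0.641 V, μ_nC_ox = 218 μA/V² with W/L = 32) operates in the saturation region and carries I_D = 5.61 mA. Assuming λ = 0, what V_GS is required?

k_n = μ_nC_ox · (W/L) = 6.976 mA/V².
In saturation I_D = ½ k_n (V_GS − V_th)², so V_GS − V_th = √(2 I_D / k_n) = √(2 × 5.61 / 6.976) = 1.27 V.
V_GS = 0.641 + 1.27 = 1.91 V.

V_GS = 1.91 V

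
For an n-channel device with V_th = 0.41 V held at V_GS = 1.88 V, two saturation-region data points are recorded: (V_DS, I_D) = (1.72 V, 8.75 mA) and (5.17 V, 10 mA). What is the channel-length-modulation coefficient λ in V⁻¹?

With V_GS fixed, I_D ∝ (1 + λ V_DS) in saturation, so I_D2/I_D1 = (1 + λ V_DS2)/(1 + λ V_DS1).
10/8.75 = 1.143 = (1 + 5.17 λ)/(1 + 1.72 λ).
Solving: λ (I_D1 V_DS2 − I_D2 V_DS1) = I_D2 − I_D1, so λ = (10 − 8.75) / (8.75 × 5.17 − 10 × 1.72) = 1.25 / 28 = 0.0446 V⁻¹.

λ = 0.0446 V⁻¹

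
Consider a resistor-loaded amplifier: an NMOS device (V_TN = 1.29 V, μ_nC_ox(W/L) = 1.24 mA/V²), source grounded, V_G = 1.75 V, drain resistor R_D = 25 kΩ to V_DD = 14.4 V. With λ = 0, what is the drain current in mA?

V_GS = V_G = 1.75 V, so V_ov = 1.75 − 1.29 = 0.46 V.
Assume saturation: I_D = ½ k_n V_ov² = 0.5 × 1.24 × 0.46² = 0.131 mA, giving V_DS = V_DD − I_D R_D = 14.4 − 0.131 × 25 = 11.1 V.
V_DS = 11.1 V ≥ V_ov = 0.46 V, confirming saturation.

I_D = 0.131 mA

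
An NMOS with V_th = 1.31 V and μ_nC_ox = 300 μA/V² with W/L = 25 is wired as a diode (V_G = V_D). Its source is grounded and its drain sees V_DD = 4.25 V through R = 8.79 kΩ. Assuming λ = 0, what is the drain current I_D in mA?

I_D = 0.302 mA

With gate tied to drain, V_GS = V_DS ≥ V_GS − V_th, so the device is in saturation.
k_n = μ_nC_ox · (W/L) = 7.5 mA/V².
KCL at the drain: ½ k_n (V_GS − V_th)² = (V_DD − V_GS)/R.
Let x = V_GS − 1.31. Then 33 x² + x − 2.94 = 0, giving x = 0.284 V (positive root), so V_GS = 1.59 V.
I_D = (V_DD − V_GS)/R = (4.25 − 1.59) / 8.79 = 0.302 mA.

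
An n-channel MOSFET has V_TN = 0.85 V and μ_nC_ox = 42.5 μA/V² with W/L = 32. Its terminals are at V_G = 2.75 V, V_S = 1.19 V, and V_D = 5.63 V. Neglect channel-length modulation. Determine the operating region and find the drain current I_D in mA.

Saturation; I_D = 0.343 mA

V_GS = V_G − V_S = 2.75 − 1.19 = 1.56 V; V_DS = V_D − V_S = 5.63 − 1.19 = 4.44 V.
k_n = μ_nC_ox · (W/L) = 1.36 mA/V².
V_ov = V_GS − V_TN = 1.56 − 0.85 = 0.71 V.
Since V_DS = 4.44 V ≥ V_ov = 0.71 V, the device is in saturation.
I_D = ½ k_n V_ov² = 0.5 × 1.36 × 0.71² = 0.343 mA.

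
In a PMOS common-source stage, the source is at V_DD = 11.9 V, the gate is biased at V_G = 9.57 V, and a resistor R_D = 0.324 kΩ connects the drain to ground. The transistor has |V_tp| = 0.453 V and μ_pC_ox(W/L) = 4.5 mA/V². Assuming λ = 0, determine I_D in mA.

I_D = 7.93 mA

V_SG = V_DD − V_G = 11.9 − 9.57 = 2.33 V, so V_ov = 2.33 − 0.453 = 1.88 V.
Assume saturation: I_D = ½ k_p V_ov² = 0.5 × 4.5 × 1.88² = 7.93 mA, giving V_SD = V_DD − I_D R_D = 11.9 − 7.93 × 0.324 = 9.33 V.
V_SD = 9.33 V ≥ V_ov = 1.88 V, confirming saturation.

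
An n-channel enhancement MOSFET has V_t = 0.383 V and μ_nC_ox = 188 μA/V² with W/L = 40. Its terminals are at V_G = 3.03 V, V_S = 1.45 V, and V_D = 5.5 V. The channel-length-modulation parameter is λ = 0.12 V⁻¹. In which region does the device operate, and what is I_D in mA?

Saturation; I_D = 8.01 mA

V_GS = V_G − V_S = 3.03 − 1.45 = 1.58 V; V_DS = V_D − V_S = 5.5 − 1.45 = 4.05 V.
k_n = μ_nC_ox · (W/L) = 7.52 mA/V².
V_ov = V_GS − V_t = 1.58 − 0.383 = 1.2 V.
Since V_DS = 4.05 V ≥ V_ov = 1.2 V, the device is in saturation.
I_D = ½ k_n V_ov² (1 + λ V_DS) = 0.5 × 7.52 × 1.2² × (1 + 0.12 × 4.05) = 8.01 mA.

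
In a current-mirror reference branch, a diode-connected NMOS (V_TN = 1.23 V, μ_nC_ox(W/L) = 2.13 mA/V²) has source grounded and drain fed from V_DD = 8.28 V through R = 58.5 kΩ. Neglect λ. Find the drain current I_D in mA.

With gate tied to drain, V_GS = V_DS ≥ V_GS − V_TN, so the device is in saturation.
KCL at the drain: ½ k_n (V_GS − V_TN)² = (V_DD − V_GS)/R.
Let x = V_GS − 1.23. Then 62.3 x² + x − 7.05 = 0, giving x = 0.328 V (positive root), so V_GS = 1.56 V.
I_D = (V_DD − V_GS)/R = (8.28 − 1.56) / 58.5 = 0.115 mA.

I_D = 0.115 mA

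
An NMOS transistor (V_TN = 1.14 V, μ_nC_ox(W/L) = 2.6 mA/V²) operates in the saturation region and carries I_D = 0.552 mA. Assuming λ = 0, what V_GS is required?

In saturation I_D = ½ k_n (V_GS − V_TN)², so V_GS − V_TN = √(2 I_D / k_n) = √(2 × 0.552 / 2.6) = 0.652 V.
V_GS = 1.14 + 0.652 = 1.79 V.

V_GS = 1.79 V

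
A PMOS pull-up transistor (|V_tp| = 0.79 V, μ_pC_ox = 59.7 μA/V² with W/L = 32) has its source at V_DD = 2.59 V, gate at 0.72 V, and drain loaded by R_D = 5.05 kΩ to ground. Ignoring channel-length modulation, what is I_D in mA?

I_D = 0.463 mA

V_SG = V_DD − V_G = 2.59 − 0.72 = 1.87 V, so V_ov = 1.87 − 0.79 = 1.08 V.
k_p = μ_pC_ox · (W/L) = 1.91 mA/V².
Assume saturation: I_D = ½ k_p V_ov² = 0.5 × 1.91 × 1.08² = 1.11 mA, giving V_SD = V_DD − I_D R_D = 2.59 − 1.11 × 5.05 = -3.04 V.
But -3.04 V < V_ov = 1.08 V, so the device is actually in triode.
In triode I_D = k_p[V_ov V_SD − ½ V_SD²] and I_D = (V_DD − V_SD)/R_D. Equating: 4.82 V_SD² − 11.42 V_SD + 2.59 = 0, giving V_SD = 0.254 V (the root below V_ov).
I_D = (2.59 − 0.254) / 5.05 = 0.463 mA.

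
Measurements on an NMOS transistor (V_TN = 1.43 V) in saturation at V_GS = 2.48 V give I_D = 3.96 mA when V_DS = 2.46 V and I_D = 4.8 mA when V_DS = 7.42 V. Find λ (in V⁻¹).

With V_GS fixed, I_D ∝ (1 + λ V_DS) in saturation, so I_D2/I_D1 = (1 + λ V_DS2)/(1 + λ V_DS1).
4.8/3.96 = 1.212 = (1 + 7.42 λ)/(1 + 2.46 λ).
Solving: λ (I_D1 V_DS2 − I_D2 V_DS1) = I_D2 − I_D1, so λ = (4.8 − 3.96) / (3.96 × 7.42 − 4.8 × 2.46) = 0.84 / 17.6 = 0.0478 V⁻¹.

λ = 0.0478 V⁻¹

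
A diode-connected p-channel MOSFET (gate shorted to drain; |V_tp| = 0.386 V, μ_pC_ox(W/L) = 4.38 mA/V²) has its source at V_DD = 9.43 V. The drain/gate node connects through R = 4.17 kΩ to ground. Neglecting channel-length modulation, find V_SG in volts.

V_SG = 1.33 V

With gate tied to drain, V_SG = V_SD ≥ V_SG − |V_tp|, so the device is in saturation.
KCL at the drain: ½ k_p (V_SG − |V_tp|)² = (V_DD − V_SG)/R.
Let x = V_SG − 0.386. Then 9.13 x² + x − 9.044 = 0, giving x = 0.942 V (positive root), so V_SG = 1.33 V.
I_D = (V_DD − V_SG)/R = (9.43 − 1.33) / 4.17 = 1.94 mA.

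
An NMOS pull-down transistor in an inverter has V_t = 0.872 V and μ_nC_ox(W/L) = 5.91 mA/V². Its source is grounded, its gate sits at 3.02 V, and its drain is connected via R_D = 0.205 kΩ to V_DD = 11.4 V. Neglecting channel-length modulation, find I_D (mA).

V_GS = V_G = 3.02 V, so V_ov = 3.02 − 0.872 = 2.15 V.
Assume saturation: I_D = ½ k_n V_ov² = 0.5 × 5.91 × 2.15² = 13.6 mA, giving V_DS = V_DD − I_D R_D = 11.4 − 13.6 × 0.205 = 8.61 V.
V_DS = 8.61 V ≥ V_ov = 2.15 V, confirming saturation.

I_D = 13.6 mA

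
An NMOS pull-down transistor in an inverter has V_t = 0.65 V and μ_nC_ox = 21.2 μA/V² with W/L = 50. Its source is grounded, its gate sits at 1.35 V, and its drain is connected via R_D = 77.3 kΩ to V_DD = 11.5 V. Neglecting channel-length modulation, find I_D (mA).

V_GS = V_G = 1.35 V, so V_ov = 1.35 − 0.65 = 0.7 V.
k_n = μ_nC_ox · (W/L) = 1.06 mA/V².
Assume saturation: I_D = ½ k_n V_ov² = 0.5 × 1.06 × 0.7² = 0.26 mA, giving V_DS = V_DD − I_D R_D = 11.5 − 0.26 × 77.3 = -8.57 V.
But -8.57 V < V_ov = 0.7 V, so the device is actually in triode.
In triode I_D = k_n[V_ov V_DS − ½ V_DS²] and I_D = (V_DD − V_DS)/R_D. Equating: 41 V_DS² − 58.36 V_DS + 11.5 = 0, giving V_DS = 0.236 V (the root below V_ov).
I_D = (11.5 − 0.236) / 77.3 = 0.146 mA.

I_D = 0.146 mA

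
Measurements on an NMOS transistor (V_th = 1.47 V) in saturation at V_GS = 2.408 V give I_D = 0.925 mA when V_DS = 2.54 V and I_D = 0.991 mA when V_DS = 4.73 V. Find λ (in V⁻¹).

λ = 0.0355 V⁻¹

With V_GS fixed, I_D ∝ (1 + λ V_DS) in saturation, so I_D2/I_D1 = (1 + λ V_DS2)/(1 + λ V_DS1).
0.991/0.925 = 1.071 = (1 + 4.73 λ)/(1 + 2.54 λ).
Solving: λ (I_D1 V_DS2 − I_D2 V_DS1) = I_D2 − I_D1, so λ = (0.991 − 0.925) / (0.925 × 4.73 − 0.991 × 2.54) = 0.066 / 1.86 = 0.0355 V⁻¹.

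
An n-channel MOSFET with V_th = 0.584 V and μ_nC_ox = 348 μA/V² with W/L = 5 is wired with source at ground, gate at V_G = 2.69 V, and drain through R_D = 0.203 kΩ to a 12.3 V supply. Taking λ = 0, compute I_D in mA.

V_GS = V_G = 2.69 V, so V_ov = 2.69 − 0.584 = 2.11 V.
k_n = μ_nC_ox · (W/L) = 1.74 mA/V².
Assume saturation: I_D = ½ k_n V_ov² = 0.5 × 1.74 × 2.11² = 3.86 mA, giving V_DS = V_DD − I_D R_D = 12.3 − 3.86 × 0.203 = 11.5 V.
V_DS = 11.5 V ≥ V_ov = 2.11 V, confirming saturation.

I_D = 3.86 mA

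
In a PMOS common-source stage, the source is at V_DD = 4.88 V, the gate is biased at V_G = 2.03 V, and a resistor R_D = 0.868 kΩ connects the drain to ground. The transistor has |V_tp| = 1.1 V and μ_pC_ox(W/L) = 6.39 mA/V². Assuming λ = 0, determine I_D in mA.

V_SG = V_DD − V_G = 4.88 − 2.03 = 2.85 V, so V_ov = 2.85 − 1.1 = 1.75 V.
Assume saturation: I_D = ½ k_p V_ov² = 0.5 × 6.39 × 1.75² = 9.78 mA, giving V_SD = V_DD − I_D R_D = 4.88 − 9.78 × 0.868 = -3.61 V.
But -3.61 V < V_ov = 1.75 V, so the device is actually in triode.
In triode I_D = k_p[V_ov V_SD − ½ V_SD²] and I_D = (V_DD − V_SD)/R_D. Equating: 2.77 V_SD² − 10.71 V_SD + 4.88 = 0, giving V_SD = 0.528 V (the root below V_ov).
I_D = (4.88 − 0.528) / 0.868 = 5.01 mA.

I_D = 5.01 mA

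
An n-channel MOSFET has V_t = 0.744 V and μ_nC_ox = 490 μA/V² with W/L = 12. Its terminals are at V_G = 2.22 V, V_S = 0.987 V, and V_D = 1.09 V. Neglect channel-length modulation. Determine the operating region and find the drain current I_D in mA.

V_GS = V_G − V_S = 2.22 − 0.987 = 1.23 V; V_DS = V_D − V_S = 1.09 − 0.987 = 0.103 V.
k_n = μ_nC_ox · (W/L) = 5.88 mA/V².
V_ov = V_GS − V_t = 1.23 − 0.744 = 0.489 V.
Since V_DS = 0.103 V < V_ov = 0.489 V, the device is in the triode region.
I_D = k_n [V_ov · V_DS − ½ V_DS²] = 5.88 × [0.489 × 0.103 − 0.5 × 0.103²] = 0.265 mA.

Triode; I_D = 0.265 mA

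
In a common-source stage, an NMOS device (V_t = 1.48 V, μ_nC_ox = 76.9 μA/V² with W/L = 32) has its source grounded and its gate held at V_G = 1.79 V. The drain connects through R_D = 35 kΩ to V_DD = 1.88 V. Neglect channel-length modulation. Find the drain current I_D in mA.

V_GS = V_G = 1.79 V, so V_ov = 1.79 − 1.48 = 0.31 V.
k_n = μ_nC_ox · (W/L) = 2.461 mA/V².
Assume saturation: I_D = ½ k_n V_ov² = 0.5 × 2.461 × 0.31² = 0.118 mA, giving V_DS = V_DD − I_D R_D = 1.88 − 0.118 × 35 = -2.26 V.
But -2.26 V < V_ov = 0.31 V, so the device is actually in triode.
In triode I_D = k_n[V_ov V_DS − ½ V_DS²] and I_D = (V_DD − V_DS)/R_D. Equating: 43.1 V_DS² − 27.7 V_DS + 1.88 = 0, giving V_DS = 0.0771 V (the root below V_ov).
I_D = (1.88 − 0.0771) / 35 = 0.0515 mA.

I_D = 0.0515 mA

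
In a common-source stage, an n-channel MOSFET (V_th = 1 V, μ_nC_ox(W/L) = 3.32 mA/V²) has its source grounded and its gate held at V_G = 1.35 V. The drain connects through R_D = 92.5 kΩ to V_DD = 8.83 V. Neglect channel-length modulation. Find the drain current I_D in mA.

V_GS = V_G = 1.35 V, so V_ov = 1.35 − 1 = 0.35 V.
Assume saturation: I_D = ½ k_n V_ov² = 0.5 × 3.32 × 0.35² = 0.203 mA, giving V_DS = V_DD − I_D R_D = 8.83 − 0.203 × 92.5 = -9.98 V.
But -9.98 V < V_ov = 0.35 V, so the device is actually in triode.
In triode I_D = k_n[V_ov V_DS − ½ V_DS²] and I_D = (V_DD − V_DS)/R_D. Equating: 154 V_DS² − 108.5 V_DS + 8.83 = 0, giving V_DS = 0.0939 V (the root below V_ov).
I_D = (8.83 − 0.0939) / 92.5 = 0.0944 mA.

I_D = 0.0944 mA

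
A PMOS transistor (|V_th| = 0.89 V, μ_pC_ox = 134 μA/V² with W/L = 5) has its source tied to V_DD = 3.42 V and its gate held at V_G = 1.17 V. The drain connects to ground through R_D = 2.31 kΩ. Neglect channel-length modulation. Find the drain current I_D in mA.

I_D = 0.620 mA

V_SG = V_DD − V_G = 3.42 − 1.17 = 2.25 V, so V_ov = 2.25 − 0.89 = 1.36 V.
k_p = μ_pC_ox · (W/L) = 0.67 mA/V².
Assume saturation: I_D = ½ k_p V_ov² = 0.5 × 0.67 × 1.36² = 0.62 mA, giving V_SD = V_DD − I_D R_D = 3.42 − 0.62 × 2.31 = 1.99 V.
V_SD = 1.99 V ≥ V_ov = 1.36 V, confirming saturation.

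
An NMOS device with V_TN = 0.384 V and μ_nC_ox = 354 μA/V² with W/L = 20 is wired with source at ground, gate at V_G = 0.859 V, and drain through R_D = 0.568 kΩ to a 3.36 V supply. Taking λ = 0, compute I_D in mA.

V_GS = V_G = 0.859 V, so V_ov = 0.859 − 0.384 = 0.475 V.
k_n = μ_nC_ox · (W/L) = 7.08 mA/V².
Assume saturation: I_D = ½ k_n V_ov² = 0.5 × 7.08 × 0.475² = 0.799 mA, giving V_DS = V_DD − I_D R_D = 3.36 − 0.799 × 0.568 = 2.91 V.
V_DS = 2.91 V ≥ V_ov = 0.475 V, confirming saturation.

I_D = 0.799 mA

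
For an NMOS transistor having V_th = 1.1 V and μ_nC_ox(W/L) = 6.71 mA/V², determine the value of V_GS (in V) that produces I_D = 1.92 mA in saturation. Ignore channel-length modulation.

V_GS = 1.86 V

In saturation I_D = ½ k_n (V_GS − V_th)², so V_GS − V_th = √(2 I_D / k_n) = √(2 × 1.92 / 6.71) = 0.756 V.
V_GS = 1.1 + 0.756 = 1.86 V.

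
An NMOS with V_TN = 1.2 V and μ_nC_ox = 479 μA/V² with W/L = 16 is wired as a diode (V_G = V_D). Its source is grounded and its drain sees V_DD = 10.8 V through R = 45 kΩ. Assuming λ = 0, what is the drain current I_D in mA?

I_D = 0.208 mA

With gate tied to drain, V_GS = V_DS ≥ V_GS − V_TN, so the device is in saturation.
k_n = μ_nC_ox · (W/L) = 7.664 mA/V².
KCL at the drain: ½ k_n (V_GS − V_TN)² = (V_DD − V_GS)/R.
Let x = V_GS − 1.2. Then 172 x² + x − 9.6 = 0, giving x = 0.233 V (positive root), so V_GS = 1.43 V.
I_D = (V_DD − V_GS)/R = (10.8 − 1.43) / 45 = 0.208 mA.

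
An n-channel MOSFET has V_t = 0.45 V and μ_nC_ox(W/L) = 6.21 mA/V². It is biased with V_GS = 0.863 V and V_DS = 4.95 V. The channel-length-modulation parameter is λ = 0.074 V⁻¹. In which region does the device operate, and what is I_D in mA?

Saturation; I_D = 0.724 mA

V_ov = V_GS − V_t = 0.863 − 0.45 = 0.413 V.
Since V_DS = 4.95 V ≥ V_ov = 0.413 V, the device is in saturation.
I_D = ½ k_n V_ov² (1 + λ V_DS) = 0.5 × 6.21 × 0.413² × (1 + 0.074 × 4.95) = 0.724 mA.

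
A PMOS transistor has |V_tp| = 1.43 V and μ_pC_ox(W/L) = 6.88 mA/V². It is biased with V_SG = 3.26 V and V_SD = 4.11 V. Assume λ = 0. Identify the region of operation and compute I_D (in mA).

V_ov = V_SG − |V_tp| = 3.26 − 1.43 = 1.83 V.
Since V_SD = 4.11 V ≥ V_ov = 1.83 V, the device is in saturation.
I_D = ½ k_p V_ov² = 0.5 × 6.88 × 1.83² = 11.5 mA.

Saturation; I_D = 11.5 mA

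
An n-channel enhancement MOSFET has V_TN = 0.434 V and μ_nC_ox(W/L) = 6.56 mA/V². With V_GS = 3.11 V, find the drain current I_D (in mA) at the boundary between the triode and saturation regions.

At the boundary V_DS = V_ov = V_GS − V_TN = 3.11 − 0.434 = 2.68 V.
I_D = ½ k_n V_ov² = 0.5 × 6.56 × 2.68² = 23.5 mA.

I_D = 23.5 mA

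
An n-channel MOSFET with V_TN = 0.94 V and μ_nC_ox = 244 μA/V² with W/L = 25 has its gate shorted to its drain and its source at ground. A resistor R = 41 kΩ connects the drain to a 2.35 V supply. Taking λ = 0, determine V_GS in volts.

With gate tied to drain, V_GS = V_DS ≥ V_GS − V_TN, so the device is in saturation.
k_n = μ_nC_ox · (W/L) = 6.1 mA/V².
KCL at the drain: ½ k_n (V_GS − V_TN)² = (V_DD − V_GS)/R.
Let x = V_GS − 0.94. Then 125 x² + x − 1.41 = 0, giving x = 0.102 V (positive root), so V_GS = 1.04 V.
I_D = (V_DD − V_GS)/R = (2.35 − 1.04) / 41 = 0.0319 mA.

V_GS = 1.04 V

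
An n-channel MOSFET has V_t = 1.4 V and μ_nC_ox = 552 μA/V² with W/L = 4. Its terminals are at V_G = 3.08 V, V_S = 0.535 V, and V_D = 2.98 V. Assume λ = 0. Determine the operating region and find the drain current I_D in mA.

Saturation; I_D = 1.45 mA

V_GS = V_G − V_S = 3.08 − 0.535 = 2.54 V; V_DS = V_D − V_S = 2.98 − 0.535 = 2.44 V.
k_n = μ_nC_ox · (W/L) = 2.208 mA/V².
V_ov = V_GS − V_t = 2.54 − 1.4 = 1.15 V.
Since V_DS = 2.44 V ≥ V_ov = 1.15 V, the device is in saturation.
I_D = ½ k_n V_ov² = 0.5 × 2.208 × 1.15² = 1.45 mA.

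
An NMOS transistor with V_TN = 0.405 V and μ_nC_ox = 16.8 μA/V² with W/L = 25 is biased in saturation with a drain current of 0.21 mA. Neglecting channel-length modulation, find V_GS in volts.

V_GS = 1.41 V

k_n = μ_nC_ox · (W/L) = 0.42 mA/V².
In saturation I_D = ½ k_n (V_GS − V_TN)², so V_GS − V_TN = √(2 I_D / k_n) = √(2 × 0.21 / 0.42) = 1 V.
V_GS = 0.405 + 1 = 1.41 V.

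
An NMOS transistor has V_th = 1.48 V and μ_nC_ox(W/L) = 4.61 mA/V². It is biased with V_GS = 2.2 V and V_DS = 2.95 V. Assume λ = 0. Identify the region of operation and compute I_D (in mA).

V_ov = V_GS − V_th = 2.2 − 1.48 = 0.72 V.
Since V_DS = 2.95 V ≥ V_ov = 0.72 V, the device is in saturation.
I_D = ½ k_n V_ov² = 0.5 × 4.61 × 0.72² = 1.19 mA.

Saturation; I_D = 1.19 mA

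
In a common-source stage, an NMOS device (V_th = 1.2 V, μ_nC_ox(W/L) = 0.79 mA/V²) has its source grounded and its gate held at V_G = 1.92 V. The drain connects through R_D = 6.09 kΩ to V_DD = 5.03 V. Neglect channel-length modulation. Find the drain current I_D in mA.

V_GS = V_G = 1.92 V, so V_ov = 1.92 − 1.2 = 0.72 V.
Assume saturation: I_D = ½ k_n V_ov² = 0.5 × 0.79 × 0.72² = 0.205 mA, giving V_DS = V_DD − I_D R_D = 5.03 − 0.205 × 6.09 = 3.78 V.
V_DS = 3.78 V ≥ V_ov = 0.72 V, confirming saturation.

I_D = 0.205 mA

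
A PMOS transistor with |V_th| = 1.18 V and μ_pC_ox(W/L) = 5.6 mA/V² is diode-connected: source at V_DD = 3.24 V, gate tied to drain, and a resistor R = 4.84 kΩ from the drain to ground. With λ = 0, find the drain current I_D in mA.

With gate tied to drain, V_SG = V_SD ≥ V_SG − |V_th|, so the device is in saturation.
KCL at the drain: ½ k_p (V_SG − |V_th|)² = (V_DD − V_SG)/R.
Let x = V_SG − 1.18. Then 13.6 x² + x − 2.06 = 0, giving x = 0.355 V (positive root), so V_SG = 1.53 V.
I_D = (V_DD − V_SG)/R = (3.24 − 1.53) / 4.84 = 0.352 mA.

I_D = 0.352 mA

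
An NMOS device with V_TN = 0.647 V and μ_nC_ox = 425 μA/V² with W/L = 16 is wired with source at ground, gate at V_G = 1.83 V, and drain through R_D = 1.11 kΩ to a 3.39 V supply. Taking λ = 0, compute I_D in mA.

I_D = 2.69 mA

V_GS = V_G = 1.83 V, so V_ov = 1.83 − 0.647 = 1.18 V.
k_n = μ_nC_ox · (W/L) = 6.8 mA/V².
Assume saturation: I_D = ½ k_n V_ov² = 0.5 × 6.8 × 1.18² = 4.76 mA, giving V_DS = V_DD − I_D R_D = 3.39 − 4.76 × 1.11 = -1.89 V.
But -1.89 V < V_ov = 1.18 V, so the device is actually in triode.
In triode I_D = k_n[V_ov V_DS − ½ V_DS²] and I_D = (V_DD − V_DS)/R_D. Equating: 3.77 V_DS² − 9.929 V_DS + 3.39 = 0, giving V_DS = 0.403 V (the root below V_ov).
I_D = (3.39 − 0.403) / 1.11 = 2.69 mA.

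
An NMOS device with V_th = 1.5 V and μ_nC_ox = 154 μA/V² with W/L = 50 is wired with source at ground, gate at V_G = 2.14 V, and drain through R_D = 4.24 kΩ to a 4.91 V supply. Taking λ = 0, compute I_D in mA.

V_GS = V_G = 2.14 V, so V_ov = 2.14 − 1.5 = 0.64 V.
k_n = μ_nC_ox · (W/L) = 7.7 mA/V².
Assume saturation: I_D = ½ k_n V_ov² = 0.5 × 7.7 × 0.64² = 1.58 mA, giving V_DS = V_DD − I_D R_D = 4.91 − 1.58 × 4.24 = -1.78 V.
But -1.78 V < V_ov = 0.64 V, so the device is actually in triode.
In triode I_D = k_n[V_ov V_DS − ½ V_DS²] and I_D = (V_DD − V_DS)/R_D. Equating: 16.3 V_DS² − 21.89 V_DS + 4.91 = 0, giving V_DS = 0.285 V (the root below V_ov).
I_D = (4.91 − 0.285) / 4.24 = 1.09 mA.

I_D = 1.09 mA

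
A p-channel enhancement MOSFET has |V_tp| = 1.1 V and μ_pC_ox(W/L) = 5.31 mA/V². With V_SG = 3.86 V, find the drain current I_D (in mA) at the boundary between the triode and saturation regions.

I_D = 20.2 mA

At the boundary V_SD = V_ov = V_SG − |V_tp| = 3.86 − 1.1 = 2.76 V.
I_D = ½ k_p V_ov² = 0.5 × 5.31 × 2.76² = 20.2 mA.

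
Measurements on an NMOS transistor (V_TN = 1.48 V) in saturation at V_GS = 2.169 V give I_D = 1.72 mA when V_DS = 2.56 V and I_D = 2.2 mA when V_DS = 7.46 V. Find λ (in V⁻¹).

With V_GS fixed, I_D ∝ (1 + λ V_DS) in saturation, so I_D2/I_D1 = (1 + λ V_DS2)/(1 + λ V_DS1).
2.2/1.72 = 1.279 = (1 + 7.46 λ)/(1 + 2.56 λ).
Solving: λ (I_D1 V_DS2 − I_D2 V_DS1) = I_D2 − I_D1, so λ = (2.2 − 1.72) / (1.72 × 7.46 − 2.2 × 2.56) = 0.48 / 7.2 = 0.0667 V⁻¹.

λ = 0.0667 V⁻¹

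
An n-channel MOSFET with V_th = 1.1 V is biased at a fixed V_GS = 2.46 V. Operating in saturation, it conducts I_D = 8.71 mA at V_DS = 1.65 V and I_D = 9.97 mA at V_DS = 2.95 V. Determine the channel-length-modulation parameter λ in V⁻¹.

With V_GS fixed, I_D ∝ (1 + λ V_DS) in saturation, so I_D2/I_D1 = (1 + λ V_DS2)/(1 + λ V_DS1).
9.97/8.71 = 1.145 = (1 + 2.95 λ)/(1 + 1.65 λ).
Solving: λ (I_D1 V_DS2 − I_D2 V_DS1) = I_D2 − I_D1, so λ = (9.97 − 8.71) / (8.71 × 2.95 − 9.97 × 1.65) = 1.26 / 9.24 = 0.136 V⁻¹.

λ = 0.136 V⁻¹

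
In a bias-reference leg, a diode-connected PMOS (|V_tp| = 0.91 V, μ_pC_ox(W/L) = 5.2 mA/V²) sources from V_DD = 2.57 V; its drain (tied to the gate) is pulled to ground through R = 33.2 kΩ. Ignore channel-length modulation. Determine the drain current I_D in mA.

I_D = 0.0460 mA

With gate tied to drain, V_SG = V_SD ≥ V_SG − |V_tp|, so the device is in saturation.
KCL at the drain: ½ k_p (V_SG − |V_tp|)² = (V_DD − V_SG)/R.
Let x = V_SG − 0.91. Then 86.3 x² + x − 1.66 = 0, giving x = 0.133 V (positive root), so V_SG = 1.04 V.
I_D = (V_DD − V_SG)/R = (2.57 − 1.04) / 33.2 = 0.046 mA.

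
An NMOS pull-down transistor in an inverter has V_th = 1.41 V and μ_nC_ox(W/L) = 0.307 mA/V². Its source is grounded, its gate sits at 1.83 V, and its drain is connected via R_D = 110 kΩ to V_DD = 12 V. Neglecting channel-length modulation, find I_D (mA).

V_GS = V_G = 1.83 V, so V_ov = 1.83 − 1.41 = 0.42 V.
Assume saturation: I_D = ½ k_n V_ov² = 0.5 × 0.307 × 0.42² = 0.0271 mA, giving V_DS = V_DD − I_D R_D = 12 − 0.0271 × 110 = 9.02 V.
V_DS = 9.02 V ≥ V_ov = 0.42 V, confirming saturation.

I_D = 0.0271 mA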